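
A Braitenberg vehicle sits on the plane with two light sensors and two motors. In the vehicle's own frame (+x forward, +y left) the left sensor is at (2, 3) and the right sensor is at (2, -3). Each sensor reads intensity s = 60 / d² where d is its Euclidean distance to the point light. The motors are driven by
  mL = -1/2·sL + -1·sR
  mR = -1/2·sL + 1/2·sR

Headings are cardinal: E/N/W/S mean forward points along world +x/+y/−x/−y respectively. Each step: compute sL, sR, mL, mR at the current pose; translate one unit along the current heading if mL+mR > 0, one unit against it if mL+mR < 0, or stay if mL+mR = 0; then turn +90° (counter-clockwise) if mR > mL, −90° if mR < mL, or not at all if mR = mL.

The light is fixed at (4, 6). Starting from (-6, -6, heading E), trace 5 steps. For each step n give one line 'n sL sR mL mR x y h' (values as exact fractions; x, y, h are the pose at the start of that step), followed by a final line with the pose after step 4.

n=0: pose=(-6,-6,E); sL=12/29, sR=60/289; mL=-3474/8381, mR=-864/8381; mL+mR=-4338/8381 → advance -1; mR−mL=90/289 → turn +1·90°
n=1: pose=(-7,-6,N); sL=15/74, sR=15/41; mL=-2835/6068, mR=495/6068; mL+mR=-585/1517 → advance -1; mR−mL=45/82 → turn +1·90°
n=2: pose=(-7,-7,W); sL=12/85, sR=60/269; mL=-6714/22865, mR=936/22865; mL+mR=-5778/22865 → advance -1; mR−mL=90/269 → turn +1·90°
n=3: pose=(-6,-7,S); sL=30/137, sR=30/197; mL=-7065/26989, mR=-900/26989; mL+mR=-7965/26989 → advance -1; mR−mL=45/197 → turn +1·90°
n=4: pose=(-6,-6,E); sL=12/29, sR=60/289; mL=-3474/8381, mR=-864/8381; mL+mR=-4338/8381 → advance -1; mR−mL=90/289 → turn +1·90°

0 12/29 60/289 -3474/8381 -864/8381 -6 -6 E
1 15/74 15/41 -2835/6068 495/6068 -7 -6 N
2 12/85 60/269 -6714/22865 936/22865 -7 -7 W
3 30/137 30/197 -7065/26989 -900/26989 -6 -7 S
4 12/29 60/289 -3474/8381 -864/8381 -6 -6 E
final -7 -6 N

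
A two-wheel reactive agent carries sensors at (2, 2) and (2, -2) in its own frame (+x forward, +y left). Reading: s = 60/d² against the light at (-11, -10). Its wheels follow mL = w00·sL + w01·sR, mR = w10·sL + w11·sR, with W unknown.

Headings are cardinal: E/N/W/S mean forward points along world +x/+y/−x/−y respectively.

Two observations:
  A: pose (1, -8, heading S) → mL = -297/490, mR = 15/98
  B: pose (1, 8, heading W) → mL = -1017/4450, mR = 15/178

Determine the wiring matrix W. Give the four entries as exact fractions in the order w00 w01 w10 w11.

-1 -1/2 1/2 0

obs A: pose=(1,-8,S) → sL=15/49, sR=3/5, mL=-297/490, mR=15/98
obs B: pose=(1,8,W) → sL=15/89, sR=3/25, mL=-1017/4450, mR=15/178
sensor matrix S = [[15/49, 3/5], [15/89, 3/25]]; det S = -1404/21805
solve [mL_A; mL_B] = S·[w00; w01] and [mR_A; mR_B] = S·[w10; w11]:
  w00 = -1, w01 = -1/2, w10 = 1/2, w11 = 0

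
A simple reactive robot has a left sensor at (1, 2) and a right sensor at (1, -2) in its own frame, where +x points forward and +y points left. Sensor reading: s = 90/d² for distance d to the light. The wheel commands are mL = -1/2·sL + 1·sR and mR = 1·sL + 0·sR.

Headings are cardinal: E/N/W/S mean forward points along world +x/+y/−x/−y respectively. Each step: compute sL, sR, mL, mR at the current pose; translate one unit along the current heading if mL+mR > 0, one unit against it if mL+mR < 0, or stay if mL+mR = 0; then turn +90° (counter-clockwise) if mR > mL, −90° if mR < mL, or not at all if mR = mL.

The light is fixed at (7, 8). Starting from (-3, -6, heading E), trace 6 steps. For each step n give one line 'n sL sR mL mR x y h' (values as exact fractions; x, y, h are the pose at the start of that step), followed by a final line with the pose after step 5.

n=0: pose=(-3,-6,E); sL=2/5, sR=90/337; mL=113/1685, mR=2/5; mL+mR=787/1685 → advance +1; mR−mL=561/1685 → turn +1·90°
n=1: pose=(-2,-6,N); sL=9/29, sR=45/109; mL=1629/6322, mR=9/29; mL+mR=3591/6322 → advance +1; mR−mL=333/6322 → turn +1·90°
n=2: pose=(-2,-5,W); sL=18/65, sR=90/221; mL=297/1105, mR=18/65; mL+mR=603/1105 → advance +1; mR−mL=9/1105 → turn +1·90°
n=3: pose=(-3,-5,S); sL=9/26, sR=9/34; mL=81/884, mR=9/26; mL+mR=387/884 → advance +1; mR−mL=225/884 → turn +1·90°
n=4: pose=(-3,-6,E); sL=2/5, sR=90/337; mL=113/1685, mR=2/5; mL+mR=787/1685 → advance +1; mR−mL=561/1685 → turn +1·90°
n=5: pose=(-2,-6,N); sL=9/29, sR=45/109; mL=1629/6322, mR=9/29; mL+mR=3591/6322 → advance +1; mR−mL=333/6322 → turn +1·90°

0 2/5 90/337 113/1685 2/5 -3 -6 E
1 9/29 45/109 1629/6322 9/29 -2 -6 N
2 18/65 90/221 297/1105 18/65 -2 -5 W
3 9/26 9/34 81/884 9/26 -3 -5 S
4 2/5 90/337 113/1685 2/5 -3 -6 E
5 9/29 45/109 1629/6322 9/29 -2 -6 N
final -2 -5 W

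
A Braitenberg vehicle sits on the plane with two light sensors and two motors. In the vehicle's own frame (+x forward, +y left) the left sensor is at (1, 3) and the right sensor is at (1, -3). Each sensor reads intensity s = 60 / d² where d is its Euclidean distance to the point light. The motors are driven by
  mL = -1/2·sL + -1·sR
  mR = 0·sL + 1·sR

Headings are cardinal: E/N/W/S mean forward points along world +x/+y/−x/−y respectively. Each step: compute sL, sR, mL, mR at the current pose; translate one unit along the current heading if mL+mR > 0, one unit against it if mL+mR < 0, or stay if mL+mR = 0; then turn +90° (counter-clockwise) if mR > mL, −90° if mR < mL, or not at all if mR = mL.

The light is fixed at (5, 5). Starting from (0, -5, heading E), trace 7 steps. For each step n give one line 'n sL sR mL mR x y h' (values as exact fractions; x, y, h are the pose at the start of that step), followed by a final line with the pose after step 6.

0 12/13 12/37 -378/481 12/37 0 -5 E
1 10/27 2/3 -23/27 2/3 -1 -5 N
2 12/49 60/113 -3618/5537 60/113 -1 -6 W
3 15/37 15/52 -945/1924 15/52 0 -6 S
4 12/13 12/37 -378/481 12/37 0 -5 E
5 10/27 2/3 -23/27 2/3 -1 -5 N
6 12/49 60/113 -3618/5537 60/113 -1 -6 W
final 0 -6 S

n=0: pose=(0,-5,E); sL=12/13, sR=12/37; mL=-378/481, mR=12/37; mL+mR=-6/13 → advance -1; mR−mL=534/481 → turn +1·90°
n=1: pose=(-1,-5,N); sL=10/27, sR=2/3; mL=-23/27, mR=2/3; mL+mR=-5/27 → advance -1; mR−mL=41/27 → turn +1·90°
n=2: pose=(-1,-6,W); sL=12/49, sR=60/113; mL=-3618/5537, mR=60/113; mL+mR=-6/49 → advance -1; mR−mL=6558/5537 → turn +1·90°
n=3: pose=(0,-6,S); sL=15/37, sR=15/52; mL=-945/1924, mR=15/52; mL+mR=-15/74 → advance -1; mR−mL=375/481 → turn +1·90°
n=4: pose=(0,-5,E); sL=12/13, sR=12/37; mL=-378/481, mR=12/37; mL+mR=-6/13 → advance -1; mR−mL=534/481 → turn +1·90°
n=5: pose=(-1,-5,N); sL=10/27, sR=2/3; mL=-23/27, mR=2/3; mL+mR=-5/27 → advance -1; mR−mL=41/27 → turn +1·90°
n=6: pose=(-1,-6,W); sL=12/49, sR=60/113; mL=-3618/5537, mR=60/113; mL+mR=-6/49 → advance -1; mR−mL=6558/5537 → turn +1·90°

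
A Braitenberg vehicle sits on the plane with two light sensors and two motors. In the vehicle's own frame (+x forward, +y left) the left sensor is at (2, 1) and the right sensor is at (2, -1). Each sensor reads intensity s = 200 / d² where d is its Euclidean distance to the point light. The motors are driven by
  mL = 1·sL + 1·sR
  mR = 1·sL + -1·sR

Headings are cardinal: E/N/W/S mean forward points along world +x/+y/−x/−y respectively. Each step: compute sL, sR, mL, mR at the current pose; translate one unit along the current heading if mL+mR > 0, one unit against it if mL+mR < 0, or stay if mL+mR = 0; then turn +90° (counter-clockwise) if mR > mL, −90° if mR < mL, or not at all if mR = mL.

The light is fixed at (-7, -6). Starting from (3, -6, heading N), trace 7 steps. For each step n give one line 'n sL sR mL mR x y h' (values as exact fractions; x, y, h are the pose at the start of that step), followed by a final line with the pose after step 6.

0 40/17 8/5 336/85 64/85 3 -6 N
1 50/37 25/18 1825/666 -25/666 3 -5 E
2 40/29 200/101 9840/2929 -1760/2929 4 -5 S
3 100/41 100/41 200/41 0 4 -6 W
4 40/17 8/5 336/85 64/85 3 -6 N
5 50/37 25/18 1825/666 -25/666 3 -5 E
6 40/29 200/101 9840/2929 -1760/2929 4 -5 S
final 4 -6 W

n=0: pose=(3,-6,N); sL=40/17, sR=8/5; mL=336/85, mR=64/85; mL+mR=80/17 → advance +1; mR−mL=-16/5 → turn -1·90°
n=1: pose=(3,-5,E); sL=50/37, sR=25/18; mL=1825/666, mR=-25/666; mL+mR=100/37 → advance +1; mR−mL=-25/9 → turn -1·90°
n=2: pose=(4,-5,S); sL=40/29, sR=200/101; mL=9840/2929, mR=-1760/2929; mL+mR=80/29 → advance +1; mR−mL=-400/101 → turn -1·90°
n=3: pose=(4,-6,W); sL=100/41, sR=100/41; mL=200/41, mR=0; mL+mR=200/41 → advance +1; mR−mL=-200/41 → turn -1·90°
n=4: pose=(3,-6,N); sL=40/17, sR=8/5; mL=336/85, mR=64/85; mL+mR=80/17 → advance +1; mR−mL=-16/5 → turn -1·90°
n=5: pose=(3,-5,E); sL=50/37, sR=25/18; mL=1825/666, mR=-25/666; mL+mR=100/37 → advance +1; mR−mL=-25/9 → turn -1·90°
n=6: pose=(4,-5,S); sL=40/29, sR=200/101; mL=9840/2929, mR=-1760/2929; mL+mR=80/29 → advance +1; mR−mL=-400/101 → turn -1·90°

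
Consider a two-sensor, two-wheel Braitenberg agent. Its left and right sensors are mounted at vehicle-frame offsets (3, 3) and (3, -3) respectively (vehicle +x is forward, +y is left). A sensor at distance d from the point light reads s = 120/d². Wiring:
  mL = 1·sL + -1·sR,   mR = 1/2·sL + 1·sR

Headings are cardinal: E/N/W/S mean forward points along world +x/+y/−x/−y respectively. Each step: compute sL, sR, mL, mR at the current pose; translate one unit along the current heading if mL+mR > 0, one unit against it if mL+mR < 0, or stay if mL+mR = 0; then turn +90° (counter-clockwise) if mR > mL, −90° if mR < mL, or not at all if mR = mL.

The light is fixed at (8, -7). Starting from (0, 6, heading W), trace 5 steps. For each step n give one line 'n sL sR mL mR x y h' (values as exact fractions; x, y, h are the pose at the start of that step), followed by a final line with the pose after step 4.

0 120/221 120/377 1440/6409 3780/6409 0 6 W
1 15/17 30/61 405/1037 1935/2074 -1 6 S
2 40/87 40/39 -640/1131 1420/1131 -1 5 E
3 60/173 12/25 -576/4325 2826/4325 0 5 N
4 120/221 120/377 1440/6409 3780/6409 0 6 W
final -1 6 S

n=0: pose=(0,6,W); sL=120/221, sR=120/377; mL=1440/6409, mR=3780/6409; mL+mR=180/221 → advance +1; mR−mL=180/493 → turn +1·90°
n=1: pose=(-1,6,S); sL=15/17, sR=30/61; mL=405/1037, mR=1935/2074; mL+mR=45/34 → advance +1; mR−mL=1125/2074 → turn +1·90°
n=2: pose=(-1,5,E); sL=40/87, sR=40/39; mL=-640/1131, mR=1420/1131; mL+mR=20/29 → advance +1; mR−mL=2060/1131 → turn +1·90°
n=3: pose=(0,5,N); sL=60/173, sR=12/25; mL=-576/4325, mR=2826/4325; mL+mR=90/173 → advance +1; mR−mL=3402/4325 → turn +1·90°
n=4: pose=(0,6,W); sL=120/221, sR=120/377; mL=1440/6409, mR=3780/6409; mL+mR=180/221 → advance +1; mR−mL=180/493 → turn +1·90°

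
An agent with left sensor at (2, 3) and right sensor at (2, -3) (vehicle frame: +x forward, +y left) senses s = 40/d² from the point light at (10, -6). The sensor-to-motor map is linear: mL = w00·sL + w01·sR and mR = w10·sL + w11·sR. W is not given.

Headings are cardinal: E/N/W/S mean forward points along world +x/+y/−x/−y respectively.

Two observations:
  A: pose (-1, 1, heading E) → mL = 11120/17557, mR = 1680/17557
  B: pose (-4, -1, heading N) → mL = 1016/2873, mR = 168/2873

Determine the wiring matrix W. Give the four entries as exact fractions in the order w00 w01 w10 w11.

1 1 -1/2 1/2

obs A: pose=(-1,1,E) → sL=40/181, sR=40/97, mL=11120/17557, mR=1680/17557
obs B: pose=(-4,-1,N) → sL=20/169, sR=4/17, mL=1016/2873, mR=168/2873
sensor matrix S = [[40/181, 40/97], [20/169, 4/17]]; det S = 161280/50441261
solve [mL_A; mL_B] = S·[w00; w01] and [mR_A; mR_B] = S·[w10; w11]:
  w00 = 1, w01 = 1, w10 = -1/2, w11 = 1/2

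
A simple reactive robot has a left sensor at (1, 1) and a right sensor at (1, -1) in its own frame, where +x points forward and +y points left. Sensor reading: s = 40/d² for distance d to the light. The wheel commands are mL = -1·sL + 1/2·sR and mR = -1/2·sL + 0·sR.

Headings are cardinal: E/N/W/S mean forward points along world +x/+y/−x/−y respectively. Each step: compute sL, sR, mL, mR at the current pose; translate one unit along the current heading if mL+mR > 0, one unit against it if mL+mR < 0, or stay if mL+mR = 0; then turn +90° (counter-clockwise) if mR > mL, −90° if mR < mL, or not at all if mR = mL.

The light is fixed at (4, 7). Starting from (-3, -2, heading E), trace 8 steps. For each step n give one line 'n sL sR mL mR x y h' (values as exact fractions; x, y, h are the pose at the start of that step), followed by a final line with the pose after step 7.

n=0: pose=(-3,-2,E); sL=2/5, sR=5/17; mL=-43/170, mR=-1/5; mL+mR=-77/170 → advance -1; mR−mL=9/170 → turn +1·90°
n=1: pose=(-4,-2,N); sL=8/29, sR=40/113; mL=-324/3277, mR=-4/29; mL+mR=-776/3277 → advance -1; mR−mL=-128/3277 → turn -1·90°
n=2: pose=(-4,-3,E); sL=4/13, sR=4/17; mL=-42/221, mR=-2/13; mL+mR=-76/221 → advance -1; mR−mL=8/221 → turn +1·90°
n=3: pose=(-5,-3,N); sL=40/181, sR=8/29; mL=-436/5249, mR=-20/181; mL+mR=-1016/5249 → advance -1; mR−mL=-144/5249 → turn -1·90°
n=4: pose=(-5,-4,E); sL=10/41, sR=5/26; mL=-315/2132, mR=-5/41; mL+mR=-575/2132 → advance -1; mR−mL=55/2132 → turn +1·90°
n=5: pose=(-6,-4,N); sL=40/221, sR=40/181; mL=-2820/40001, mR=-20/221; mL+mR=-6440/40001 → advance -1; mR−mL=-800/40001 → turn -1·90°
n=6: pose=(-6,-5,E); sL=20/101, sR=4/25; mL=-298/2525, mR=-10/101; mL+mR=-548/2525 → advance -1; mR−mL=48/2525 → turn +1·90°
n=7: pose=(-7,-5,N); sL=8/53, sR=40/221; mL=-708/11713, mR=-4/53; mL+mR=-1592/11713 → advance -1; mR−mL=-176/11713 → turn -1·90°

0 2/5 5/17 -43/170 -1/5 -3 -2 E
1 8/29 40/113 -324/3277 -4/29 -4 -2 N
2 4/13 4/17 -42/221 -2/13 -4 -3 E
3 40/181 8/29 -436/5249 -20/181 -5 -3 N
4 10/41 5/26 -315/2132 -5/41 -5 -4 E
5 40/221 40/181 -2820/40001 -20/221 -6 -4 N
6 20/101 4/25 -298/2525 -10/101 -6 -5 E
7 8/53 40/221 -708/11713 -4/53 -7 -5 N
final -7 -6 E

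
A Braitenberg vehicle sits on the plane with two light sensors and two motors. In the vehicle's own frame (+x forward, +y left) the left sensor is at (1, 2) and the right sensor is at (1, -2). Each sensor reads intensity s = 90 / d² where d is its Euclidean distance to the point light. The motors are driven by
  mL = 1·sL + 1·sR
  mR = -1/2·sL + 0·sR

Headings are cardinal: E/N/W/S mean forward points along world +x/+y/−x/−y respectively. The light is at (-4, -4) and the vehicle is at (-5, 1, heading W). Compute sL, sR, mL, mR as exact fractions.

90/13 90/53 5940/689 -45/13

left sensor world pos  = (-6, -1); dL² = 13
right sensor world pos = (-6, 3); dR² = 53
sL = 90/13 = 90/13
sR = 90/53 = 90/53
mL = 1·sL + 1·sR = 5940/689
mR = -1/2·sL + 0·sR = -45/13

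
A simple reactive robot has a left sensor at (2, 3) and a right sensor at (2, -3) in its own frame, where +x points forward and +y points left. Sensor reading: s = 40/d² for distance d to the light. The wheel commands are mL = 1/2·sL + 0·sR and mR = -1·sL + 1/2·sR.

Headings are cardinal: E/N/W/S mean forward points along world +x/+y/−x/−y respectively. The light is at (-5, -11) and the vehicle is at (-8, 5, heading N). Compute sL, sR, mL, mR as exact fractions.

left sensor world pos  = (-11, 7); dL² = 360
right sensor world pos = (-5, 7); dR² = 324
sL = 40/360 = 1/9
sR = 40/324 = 10/81
mL = 1/2·sL + 0·sR = 1/18
mR = -1·sL + 1/2·sR = -4/81

1/9 10/81 1/18 -4/81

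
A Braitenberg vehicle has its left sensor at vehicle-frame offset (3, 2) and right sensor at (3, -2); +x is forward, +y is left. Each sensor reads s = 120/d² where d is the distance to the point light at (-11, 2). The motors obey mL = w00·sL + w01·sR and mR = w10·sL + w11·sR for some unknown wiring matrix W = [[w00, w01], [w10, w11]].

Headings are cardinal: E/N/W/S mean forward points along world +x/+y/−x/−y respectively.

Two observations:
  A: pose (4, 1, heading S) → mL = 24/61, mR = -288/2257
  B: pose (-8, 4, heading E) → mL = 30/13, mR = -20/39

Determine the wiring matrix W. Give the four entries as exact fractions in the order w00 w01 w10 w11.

obs A: pose=(4,1,S) → sL=24/61, sR=24/37, mL=24/61, mR=-288/2257
obs B: pose=(-8,4,E) → sL=30/13, sR=10/3, mL=30/13, mR=-20/39
sensor matrix S = [[24/61, 24/37], [30/13, 10/3]]; det S = -5440/29341
solve [mL_A; mL_B] = S·[w00; w01] and [mR_A; mR_B] = S·[w10; w11]:
  w00 = 1, w01 = 0, w10 = 1/2, w11 = -1/2

1 0 1/2 -1/2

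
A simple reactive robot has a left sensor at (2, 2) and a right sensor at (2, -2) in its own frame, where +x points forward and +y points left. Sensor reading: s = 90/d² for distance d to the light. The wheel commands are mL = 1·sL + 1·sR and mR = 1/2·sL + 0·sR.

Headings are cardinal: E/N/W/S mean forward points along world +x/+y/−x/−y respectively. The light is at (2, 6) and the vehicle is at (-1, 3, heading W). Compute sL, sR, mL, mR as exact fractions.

left sensor world pos  = (-3, 1); dL² = 50
right sensor world pos = (-3, 5); dR² = 26
sL = 90/50 = 9/5
sR = 90/26 = 45/13
mL = 1·sL + 1·sR = 342/65
mR = 1/2·sL + 0·sR = 9/10

9/5 45/13 342/65 9/10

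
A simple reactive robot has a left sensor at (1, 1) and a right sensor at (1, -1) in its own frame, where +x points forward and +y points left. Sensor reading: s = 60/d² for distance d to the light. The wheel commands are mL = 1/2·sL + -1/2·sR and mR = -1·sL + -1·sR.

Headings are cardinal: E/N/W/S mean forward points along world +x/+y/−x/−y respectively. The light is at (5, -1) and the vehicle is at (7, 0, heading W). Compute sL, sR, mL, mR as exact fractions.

60 12 24 -72

left sensor world pos  = (6, -1); dL² = 1
right sensor world pos = (6, 1); dR² = 5
sL = 60/1 = 60
sR = 60/5 = 12
mL = 1/2·sL + -1/2·sR = 24
mR = -1·sL + -1·sR = -72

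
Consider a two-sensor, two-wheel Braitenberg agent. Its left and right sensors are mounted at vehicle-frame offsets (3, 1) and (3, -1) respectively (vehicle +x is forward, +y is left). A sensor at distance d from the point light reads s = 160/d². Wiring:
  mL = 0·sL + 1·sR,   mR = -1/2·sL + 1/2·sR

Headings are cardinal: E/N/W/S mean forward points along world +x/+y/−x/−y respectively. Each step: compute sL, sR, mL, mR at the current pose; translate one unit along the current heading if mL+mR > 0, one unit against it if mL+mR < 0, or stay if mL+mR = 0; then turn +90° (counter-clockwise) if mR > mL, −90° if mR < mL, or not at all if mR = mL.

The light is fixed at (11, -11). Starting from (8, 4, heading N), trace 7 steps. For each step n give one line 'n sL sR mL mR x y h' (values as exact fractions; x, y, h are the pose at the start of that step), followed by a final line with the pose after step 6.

0 8/17 20/41 20/41 6/697 8 4 N
1 160/289 32/45 32/45 1024/13005 8 5 E
2 16/17 80/89 80/89 -32/1513 9 5 S
3 160/221 160/281 160/281 -4800/62101 9 4 W
4 8/17 20/41 20/41 6/697 8 4 N
5 160/289 32/45 32/45 1024/13005 8 5 E
6 16/17 80/89 80/89 -32/1513 9 5 S
final 9 4 W

n=0: pose=(8,4,N); sL=8/17, sR=20/41; mL=20/41, mR=6/697; mL+mR=346/697 → advance +1; mR−mL=-334/697 → turn -1·90°
n=1: pose=(8,5,E); sL=160/289, sR=32/45; mL=32/45, mR=1024/13005; mL+mR=3424/4335 → advance +1; mR−mL=-8224/13005 → turn -1·90°
n=2: pose=(9,5,S); sL=16/17, sR=80/89; mL=80/89, mR=-32/1513; mL+mR=1328/1513 → advance +1; mR−mL=-1392/1513 → turn -1·90°
n=3: pose=(9,4,W); sL=160/221, sR=160/281; mL=160/281, mR=-4800/62101; mL+mR=30560/62101 → advance +1; mR−mL=-40160/62101 → turn -1·90°
n=4: pose=(8,4,N); sL=8/17, sR=20/41; mL=20/41, mR=6/697; mL+mR=346/697 → advance +1; mR−mL=-334/697 → turn -1·90°
n=5: pose=(8,5,E); sL=160/289, sR=32/45; mL=32/45, mR=1024/13005; mL+mR=3424/4335 → advance +1; mR−mL=-8224/13005 → turn -1·90°
n=6: pose=(9,5,S); sL=16/17, sR=80/89; mL=80/89, mR=-32/1513; mL+mR=1328/1513 → advance +1; mR−mL=-1392/1513 → turn -1·90°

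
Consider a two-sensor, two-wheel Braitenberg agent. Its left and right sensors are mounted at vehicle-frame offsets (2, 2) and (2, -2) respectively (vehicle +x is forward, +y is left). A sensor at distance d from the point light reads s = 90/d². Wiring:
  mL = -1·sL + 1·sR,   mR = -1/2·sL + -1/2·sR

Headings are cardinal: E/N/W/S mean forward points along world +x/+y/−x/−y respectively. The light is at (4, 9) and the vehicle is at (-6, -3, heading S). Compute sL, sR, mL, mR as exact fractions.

left sensor world pos  = (-4, -5); dL² = 260
right sensor world pos = (-8, -5); dR² = 340
sL = 90/260 = 9/26
sR = 90/340 = 9/34
mL = -1·sL + 1·sR = -18/221
mR = -1/2·sL + -1/2·sR = -135/442

9/26 9/34 -18/221 -135/442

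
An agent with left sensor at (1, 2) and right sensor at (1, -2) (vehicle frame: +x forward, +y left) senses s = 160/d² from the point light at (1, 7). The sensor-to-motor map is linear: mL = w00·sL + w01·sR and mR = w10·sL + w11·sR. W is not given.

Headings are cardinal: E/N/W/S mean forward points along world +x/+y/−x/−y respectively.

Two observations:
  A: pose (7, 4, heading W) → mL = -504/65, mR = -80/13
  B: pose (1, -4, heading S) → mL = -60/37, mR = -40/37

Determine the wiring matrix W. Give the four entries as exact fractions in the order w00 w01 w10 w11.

obs A: pose=(7,4,W) → sL=16/5, sR=80/13, mL=-504/65, mR=-80/13
obs B: pose=(1,-4,S) → sL=40/37, sR=40/37, mL=-60/37, mR=-40/37
sensor matrix S = [[16/5, 80/13], [40/37, 40/37]]; det S = -1536/481
solve [mL_A; mL_B] = S·[w00; w01] and [mR_A; mR_B] = S·[w10; w11]:
  w00 = -1/2, w01 = -1, w10 = 0, w11 = -1

-1/2 -1 0 -1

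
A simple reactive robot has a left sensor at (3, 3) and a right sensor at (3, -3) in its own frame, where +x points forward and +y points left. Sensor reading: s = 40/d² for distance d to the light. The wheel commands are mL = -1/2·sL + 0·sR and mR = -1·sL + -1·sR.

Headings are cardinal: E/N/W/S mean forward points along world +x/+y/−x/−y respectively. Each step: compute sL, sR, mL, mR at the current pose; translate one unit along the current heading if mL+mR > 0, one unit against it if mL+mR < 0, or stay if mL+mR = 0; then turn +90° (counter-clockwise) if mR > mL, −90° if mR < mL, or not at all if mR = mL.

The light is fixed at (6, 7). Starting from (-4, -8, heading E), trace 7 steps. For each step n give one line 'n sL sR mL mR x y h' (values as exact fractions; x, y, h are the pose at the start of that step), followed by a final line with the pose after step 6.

0 40/193 40/373 -20/193 -22640/71989 -4 -8 E
1 10/97 1/13 -5/97 -227/1261 -5 -8 S
2 8/97 40/317 -4/97 -6416/30749 -5 -7 W
3 4/29 4/17 -2/29 -184/493 -4 -7 N
4 40/193 40/373 -20/193 -22640/71989 -4 -8 E
5 10/97 1/13 -5/97 -227/1261 -5 -8 S
6 8/97 40/317 -4/97 -6416/30749 -5 -7 W
final -4 -7 N

n=0: pose=(-4,-8,E); sL=40/193, sR=40/373; mL=-20/193, mR=-22640/71989; mL+mR=-30100/71989 → advance -1; mR−mL=-15180/71989 → turn -1·90°
n=1: pose=(-5,-8,S); sL=10/97, sR=1/13; mL=-5/97, mR=-227/1261; mL+mR=-292/1261 → advance -1; mR−mL=-162/1261 → turn -1·90°
n=2: pose=(-5,-7,W); sL=8/97, sR=40/317; mL=-4/97, mR=-6416/30749; mL+mR=-7684/30749 → advance -1; mR−mL=-5148/30749 → turn -1·90°
n=3: pose=(-4,-7,N); sL=4/29, sR=4/17; mL=-2/29, mR=-184/493; mL+mR=-218/493 → advance -1; mR−mL=-150/493 → turn -1·90°
n=4: pose=(-4,-8,E); sL=40/193, sR=40/373; mL=-20/193, mR=-22640/71989; mL+mR=-30100/71989 → advance -1; mR−mL=-15180/71989 → turn -1·90°
n=5: pose=(-5,-8,S); sL=10/97, sR=1/13; mL=-5/97, mR=-227/1261; mL+mR=-292/1261 → advance -1; mR−mL=-162/1261 → turn -1·90°
n=6: pose=(-5,-7,W); sL=8/97, sR=40/317; mL=-4/97, mR=-6416/30749; mL+mR=-7684/30749 → advance -1; mR−mL=-5148/30749 → turn -1·90°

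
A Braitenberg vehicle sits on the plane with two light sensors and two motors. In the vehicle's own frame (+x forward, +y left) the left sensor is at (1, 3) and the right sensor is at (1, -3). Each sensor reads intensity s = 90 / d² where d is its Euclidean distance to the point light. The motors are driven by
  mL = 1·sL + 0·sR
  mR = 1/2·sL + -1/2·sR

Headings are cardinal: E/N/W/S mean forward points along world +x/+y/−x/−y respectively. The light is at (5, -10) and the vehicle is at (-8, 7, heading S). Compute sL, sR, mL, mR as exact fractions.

left sensor world pos  = (-5, 6); dL² = 356
right sensor world pos = (-11, 6); dR² = 512
sL = 90/356 = 45/178
sR = 90/512 = 45/256
mL = 1·sL + 0·sR = 45/178
mR = 1/2·sL + -1/2·sR = 1755/45568

45/178 45/256 45/178 1755/45568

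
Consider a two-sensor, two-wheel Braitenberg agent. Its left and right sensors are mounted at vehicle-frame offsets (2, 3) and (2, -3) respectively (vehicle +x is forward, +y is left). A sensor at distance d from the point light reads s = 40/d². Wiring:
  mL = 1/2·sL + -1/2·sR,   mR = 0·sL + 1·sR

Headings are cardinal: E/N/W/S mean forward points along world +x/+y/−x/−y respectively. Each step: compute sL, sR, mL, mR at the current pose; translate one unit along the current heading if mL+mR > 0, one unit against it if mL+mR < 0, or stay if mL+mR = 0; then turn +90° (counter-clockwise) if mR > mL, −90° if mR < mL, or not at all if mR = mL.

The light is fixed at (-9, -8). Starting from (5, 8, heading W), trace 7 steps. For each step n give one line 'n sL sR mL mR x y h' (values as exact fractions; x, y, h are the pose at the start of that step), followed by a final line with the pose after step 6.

0 40/313 8/101 768/31613 8/101 5 8 W
1 10/113 5/37 -195/8362 5/37 4 8 S
2 40/549 40/369 -400/22509 40/369 4 7 E
3 4/41 20/289 168/11849 20/289 5 7 N
4 40/313 8/101 768/31613 8/101 5 8 W
5 10/113 5/37 -195/8362 5/37 4 8 S
6 40/549 40/369 -400/22509 40/369 4 7 E
final 5 7 N

n=0: pose=(5,8,W); sL=40/313, sR=8/101; mL=768/31613, mR=8/101; mL+mR=3272/31613 → advance +1; mR−mL=1736/31613 → turn +1·90°
n=1: pose=(4,8,S); sL=10/113, sR=5/37; mL=-195/8362, mR=5/37; mL+mR=935/8362 → advance +1; mR−mL=1325/8362 → turn +1·90°
n=2: pose=(4,7,E); sL=40/549, sR=40/369; mL=-400/22509, mR=40/369; mL+mR=680/7503 → advance +1; mR−mL=2840/22509 → turn +1·90°
n=3: pose=(5,7,N); sL=4/41, sR=20/289; mL=168/11849, mR=20/289; mL+mR=988/11849 → advance +1; mR−mL=652/11849 → turn +1·90°
n=4: pose=(5,8,W); sL=40/313, sR=8/101; mL=768/31613, mR=8/101; mL+mR=3272/31613 → advance +1; mR−mL=1736/31613 → turn +1·90°
n=5: pose=(4,8,S); sL=10/113, sR=5/37; mL=-195/8362, mR=5/37; mL+mR=935/8362 → advance +1; mR−mL=1325/8362 → turn +1·90°
n=6: pose=(4,7,E); sL=40/549, sR=40/369; mL=-400/22509, mR=40/369; mL+mR=680/7503 → advance +1; mR−mL=2840/22509 → turn +1·90°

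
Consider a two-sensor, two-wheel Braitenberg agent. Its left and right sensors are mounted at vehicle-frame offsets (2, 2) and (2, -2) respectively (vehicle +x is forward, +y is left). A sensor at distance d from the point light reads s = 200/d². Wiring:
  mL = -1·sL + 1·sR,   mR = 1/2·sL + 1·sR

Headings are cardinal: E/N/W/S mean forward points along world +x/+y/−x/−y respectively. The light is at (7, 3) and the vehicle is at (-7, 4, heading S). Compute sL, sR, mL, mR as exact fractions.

40/29 200/257 -4480/7453 10940/7453

left sensor world pos  = (-5, 2); dL² = 145
right sensor world pos = (-9, 2); dR² = 257
sL = 200/145 = 40/29
sR = 200/257 = 200/257
mL = -1·sL + 1·sR = -4480/7453
mR = 1/2·sL + 1·sR = 10940/7453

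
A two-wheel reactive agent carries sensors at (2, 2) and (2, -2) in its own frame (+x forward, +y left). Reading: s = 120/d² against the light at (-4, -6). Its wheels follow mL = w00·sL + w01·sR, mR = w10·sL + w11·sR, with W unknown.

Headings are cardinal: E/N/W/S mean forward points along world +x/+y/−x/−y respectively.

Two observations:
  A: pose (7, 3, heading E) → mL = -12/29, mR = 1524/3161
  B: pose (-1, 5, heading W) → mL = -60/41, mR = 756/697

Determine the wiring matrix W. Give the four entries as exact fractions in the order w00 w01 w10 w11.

-1 0 1/2 1/2

obs A: pose=(7,3,E) → sL=12/29, sR=60/109, mL=-12/29, mR=1524/3161
obs B: pose=(-1,5,W) → sL=60/41, sR=12/17, mL=-60/41, mR=756/697
sensor matrix S = [[12/29, 60/109], [60/41, 12/17]]; det S = -1131264/2203217
solve [mL_A; mL_B] = S·[w00; w01] and [mR_A; mR_B] = S·[w10; w11]:
  w00 = -1, w01 = 0, w10 = 1/2, w11 = 1/2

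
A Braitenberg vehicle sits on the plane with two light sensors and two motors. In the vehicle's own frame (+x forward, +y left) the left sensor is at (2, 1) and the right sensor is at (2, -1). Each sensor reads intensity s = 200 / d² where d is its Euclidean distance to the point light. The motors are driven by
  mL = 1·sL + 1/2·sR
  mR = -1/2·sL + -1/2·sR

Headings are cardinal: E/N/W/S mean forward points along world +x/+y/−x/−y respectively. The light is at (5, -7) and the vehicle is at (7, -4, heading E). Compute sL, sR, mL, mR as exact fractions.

25/4 10 45/4 -65/8

left sensor world pos  = (9, -3); dL² = 32
right sensor world pos = (9, -5); dR² = 20
sL = 200/32 = 25/4
sR = 200/20 = 10
mL = 1·sL + 1/2·sR = 45/4
mR = -1/2·sL + -1/2·sR = -65/8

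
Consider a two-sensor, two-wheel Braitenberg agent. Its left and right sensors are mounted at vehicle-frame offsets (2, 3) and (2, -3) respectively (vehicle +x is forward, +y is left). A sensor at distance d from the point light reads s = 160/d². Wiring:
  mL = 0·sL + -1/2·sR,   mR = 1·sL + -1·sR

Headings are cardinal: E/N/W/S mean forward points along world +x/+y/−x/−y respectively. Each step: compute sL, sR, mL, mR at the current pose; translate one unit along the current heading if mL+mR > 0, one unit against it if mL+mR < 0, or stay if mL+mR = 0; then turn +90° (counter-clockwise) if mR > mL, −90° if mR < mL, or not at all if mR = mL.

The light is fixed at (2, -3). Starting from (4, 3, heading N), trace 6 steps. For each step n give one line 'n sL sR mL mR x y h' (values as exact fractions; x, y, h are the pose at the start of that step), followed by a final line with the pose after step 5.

0 32/13 160/89 -80/89 768/1157 4 3 N
1 40 5/2 -5/4 75/2 4 2 W
2 32/5 160/13 -80/13 -384/65 3 2 S
3 16/9 80/9 -40/9 -64/9 3 3 E
4 32/5 32/5 -16/5 0 2 3 S
5 20/13 8 -4 -84/13 2 4 E
final 1 4 S

n=0: pose=(4,3,N); sL=32/13, sR=160/89; mL=-80/89, mR=768/1157; mL+mR=-272/1157 → advance -1; mR−mL=1808/1157 → turn +1·90°
n=1: pose=(4,2,W); sL=40, sR=5/2; mL=-5/4, mR=75/2; mL+mR=145/4 → advance +1; mR−mL=155/4 → turn +1·90°
n=2: pose=(3,2,S); sL=32/5, sR=160/13; mL=-80/13, mR=-384/65; mL+mR=-784/65 → advance -1; mR−mL=16/65 → turn +1·90°
n=3: pose=(3,3,E); sL=16/9, sR=80/9; mL=-40/9, mR=-64/9; mL+mR=-104/9 → advance -1; mR−mL=-8/3 → turn -1·90°
n=4: pose=(2,3,S); sL=32/5, sR=32/5; mL=-16/5, mR=0; mL+mR=-16/5 → advance -1; mR−mL=16/5 → turn +1·90°
n=5: pose=(2,4,E); sL=20/13, sR=8; mL=-4, mR=-84/13; mL+mR=-136/13 → advance -1; mR−mL=-32/13 → turn -1·90°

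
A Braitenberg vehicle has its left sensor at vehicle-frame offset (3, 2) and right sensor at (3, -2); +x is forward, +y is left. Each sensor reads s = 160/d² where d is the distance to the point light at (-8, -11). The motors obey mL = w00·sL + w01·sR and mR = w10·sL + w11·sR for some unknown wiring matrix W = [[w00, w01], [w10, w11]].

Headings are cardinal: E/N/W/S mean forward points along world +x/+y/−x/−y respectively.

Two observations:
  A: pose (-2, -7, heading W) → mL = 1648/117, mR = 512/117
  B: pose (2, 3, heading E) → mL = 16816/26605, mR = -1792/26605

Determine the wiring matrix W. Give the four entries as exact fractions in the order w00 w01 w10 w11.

1 1/2 1/2 -1/2

obs A: pose=(-2,-7,W) → sL=160/13, sR=32/9, mL=1648/117, mR=512/117
obs B: pose=(2,3,E) → sL=32/85, sR=160/313, mL=16816/26605, mR=-1792/26605
sensor matrix S = [[160/13, 32/9], [32/85, 160/313]]; det S = 15417344/3112785
solve [mL_A; mL_B] = S·[w00; w01] and [mR_A; mR_B] = S·[w10; w11]:
  w00 = 1, w01 = 1/2, w10 = 1/2, w11 = -1/2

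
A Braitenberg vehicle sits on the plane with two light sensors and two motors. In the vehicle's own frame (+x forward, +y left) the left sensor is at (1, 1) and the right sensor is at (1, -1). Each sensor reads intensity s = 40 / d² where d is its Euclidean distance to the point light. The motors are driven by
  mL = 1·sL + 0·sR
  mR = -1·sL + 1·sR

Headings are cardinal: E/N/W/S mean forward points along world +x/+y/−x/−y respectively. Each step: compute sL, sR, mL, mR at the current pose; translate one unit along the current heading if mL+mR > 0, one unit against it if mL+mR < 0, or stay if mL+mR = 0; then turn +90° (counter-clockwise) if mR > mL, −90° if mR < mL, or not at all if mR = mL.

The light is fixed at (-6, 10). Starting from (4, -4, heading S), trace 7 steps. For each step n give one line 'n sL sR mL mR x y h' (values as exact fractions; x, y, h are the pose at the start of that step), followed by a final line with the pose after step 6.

0 20/173 20/153 20/173 400/26469 4 -4 S
1 40/337 40/277 40/337 2400/93349 4 -5 W
2 2/13 5/37 2/13 -9/481 3 -5 N
3 40/269 8/65 40/269 -448/17485 3 -4 E
4 20/173 20/153 20/173 400/26469 4 -4 S
5 40/337 40/277 40/337 2400/93349 4 -5 W
6 2/13 5/37 2/13 -9/481 3 -5 N
final 3 -4 E

n=0: pose=(4,-4,S); sL=20/173, sR=20/153; mL=20/173, mR=400/26469; mL+mR=20/153 → advance +1; mR−mL=-2660/26469 → turn -1·90°
n=1: pose=(4,-5,W); sL=40/337, sR=40/277; mL=40/337, mR=2400/93349; mL+mR=40/277 → advance +1; mR−mL=-8680/93349 → turn -1·90°
n=2: pose=(3,-5,N); sL=2/13, sR=5/37; mL=2/13, mR=-9/481; mL+mR=5/37 → advance +1; mR−mL=-83/481 → turn -1·90°
n=3: pose=(3,-4,E); sL=40/269, sR=8/65; mL=40/269, mR=-448/17485; mL+mR=8/65 → advance +1; mR−mL=-3048/17485 → turn -1·90°
n=4: pose=(4,-4,S); sL=20/173, sR=20/153; mL=20/173, mR=400/26469; mL+mR=20/153 → advance +1; mR−mL=-2660/26469 → turn -1·90°
n=5: pose=(4,-5,W); sL=40/337, sR=40/277; mL=40/337, mR=2400/93349; mL+mR=40/277 → advance +1; mR−mL=-8680/93349 → turn -1·90°
n=6: pose=(3,-5,N); sL=2/13, sR=5/37; mL=2/13, mR=-9/481; mL+mR=5/37 → advance +1; mR−mL=-83/481 → turn -1·90°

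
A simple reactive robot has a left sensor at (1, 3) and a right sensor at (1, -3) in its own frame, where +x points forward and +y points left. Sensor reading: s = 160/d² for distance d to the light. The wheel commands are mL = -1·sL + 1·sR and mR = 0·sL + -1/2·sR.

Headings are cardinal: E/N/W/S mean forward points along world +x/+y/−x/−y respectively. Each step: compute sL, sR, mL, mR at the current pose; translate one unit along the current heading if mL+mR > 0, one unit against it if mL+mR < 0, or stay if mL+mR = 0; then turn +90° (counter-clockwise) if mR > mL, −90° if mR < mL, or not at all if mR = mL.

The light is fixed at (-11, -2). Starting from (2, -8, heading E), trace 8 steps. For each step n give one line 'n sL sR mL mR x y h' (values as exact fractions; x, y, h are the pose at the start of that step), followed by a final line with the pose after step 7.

n=0: pose=(2,-8,E); sL=32/41, sR=160/277; mL=-2304/11357, mR=-80/277; mL+mR=-5584/11357 → advance -1; mR−mL=-976/11357 → turn -1·90°
n=1: pose=(1,-8,S); sL=80/137, sR=16/13; mL=1152/1781, mR=-8/13; mL+mR=56/1781 → advance +1; mR−mL=-2248/1781 → turn -1·90°
n=2: pose=(1,-9,W); sL=160/221, sR=160/137; mL=13440/30277, mR=-80/137; mL+mR=-4240/30277 → advance -1; mR−mL=-31120/30277 → turn -1·90°
n=3: pose=(2,-9,N); sL=20/17, sR=40/73; mL=-780/1241, mR=-20/73; mL+mR=-1120/1241 → advance -1; mR−mL=440/1241 → turn +1·90°
n=4: pose=(2,-10,W); sL=32/53, sR=160/169; mL=3072/8957, mR=-80/169; mL+mR=-1168/8957 → advance -1; mR−mL=-7312/8957 → turn -1·90°
n=5: pose=(3,-10,N); sL=16/17, sR=80/169; mL=-1344/2873, mR=-40/169; mL+mR=-2024/2873 → advance -1; mR−mL=664/2873 → turn +1·90°
n=6: pose=(3,-11,W); sL=160/313, sR=32/41; mL=3456/12833, mR=-16/41; mL+mR=-1552/12833 → advance -1; mR−mL=-8464/12833 → turn -1·90°
n=7: pose=(4,-11,N); sL=10/13, sR=40/97; mL=-450/1261, mR=-20/97; mL+mR=-710/1261 → advance -1; mR−mL=190/1261 → turn +1·90°

0 32/41 160/277 -2304/11357 -80/277 2 -8 E
1 80/137 16/13 1152/1781 -8/13 1 -8 S
2 160/221 160/137 13440/30277 -80/137 1 -9 W
3 20/17 40/73 -780/1241 -20/73 2 -9 N
4 32/53 160/169 3072/8957 -80/169 2 -10 W
5 16/17 80/169 -1344/2873 -40/169 3 -10 N
6 160/313 32/41 3456/12833 -16/41 3 -11 W
7 10/13 40/97 -450/1261 -20/97 4 -11 N
final 4 -12 W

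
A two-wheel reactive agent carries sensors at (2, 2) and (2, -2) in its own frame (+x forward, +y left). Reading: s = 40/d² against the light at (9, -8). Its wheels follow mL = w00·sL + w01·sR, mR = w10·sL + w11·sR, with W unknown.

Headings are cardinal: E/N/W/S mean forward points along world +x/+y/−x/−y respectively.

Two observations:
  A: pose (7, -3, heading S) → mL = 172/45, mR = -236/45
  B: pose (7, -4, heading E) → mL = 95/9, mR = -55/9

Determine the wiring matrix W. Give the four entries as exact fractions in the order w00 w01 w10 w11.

obs A: pose=(7,-3,S) → sL=40/9, sR=8/5, mL=172/45, mR=-236/45
obs B: pose=(7,-4,E) → sL=10/9, sR=10, mL=95/9, mR=-55/9
sensor matrix S = [[40/9, 8/5], [10/9, 10]]; det S = 128/3
solve [mL_A; mL_B] = S·[w00; w01] and [mR_A; mR_B] = S·[w10; w11]:
  w00 = 1/2, w01 = 1, w10 = -1, w11 = -1/2

1/2 1 -1 -1/2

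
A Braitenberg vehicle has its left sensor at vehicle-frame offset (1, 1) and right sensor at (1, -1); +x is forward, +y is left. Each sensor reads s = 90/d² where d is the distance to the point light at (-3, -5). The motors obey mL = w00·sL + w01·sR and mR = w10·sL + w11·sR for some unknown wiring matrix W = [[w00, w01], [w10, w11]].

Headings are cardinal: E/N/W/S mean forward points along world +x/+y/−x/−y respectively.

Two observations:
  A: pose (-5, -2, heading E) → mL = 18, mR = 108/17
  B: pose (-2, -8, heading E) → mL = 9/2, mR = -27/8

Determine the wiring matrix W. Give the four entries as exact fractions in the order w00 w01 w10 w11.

0 1 -1/2 1/2

obs A: pose=(-5,-2,E) → sL=90/17, sR=18, mL=18, mR=108/17
obs B: pose=(-2,-8,E) → sL=45/4, sR=9/2, mL=9/2, mR=-27/8
sensor matrix S = [[90/17, 18], [45/4, 9/2]]; det S = -6075/34
solve [mL_A; mL_B] = S·[w00; w01] and [mR_A; mR_B] = S·[w10; w11]:
  w00 = 0, w01 = 1, w10 = -1/2, w11 = 1/2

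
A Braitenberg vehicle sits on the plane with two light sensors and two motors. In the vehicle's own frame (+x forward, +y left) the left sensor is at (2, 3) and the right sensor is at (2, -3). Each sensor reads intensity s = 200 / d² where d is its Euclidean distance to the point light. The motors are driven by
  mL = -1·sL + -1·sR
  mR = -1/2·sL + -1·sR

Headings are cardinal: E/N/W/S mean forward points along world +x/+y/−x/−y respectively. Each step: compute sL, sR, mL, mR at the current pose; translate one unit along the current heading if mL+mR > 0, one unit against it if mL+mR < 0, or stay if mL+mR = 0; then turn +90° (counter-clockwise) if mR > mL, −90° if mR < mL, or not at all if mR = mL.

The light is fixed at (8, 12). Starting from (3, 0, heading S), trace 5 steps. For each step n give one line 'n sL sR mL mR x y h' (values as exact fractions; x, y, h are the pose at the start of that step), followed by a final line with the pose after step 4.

0 1 10/13 -23/13 -33/26 3 0 S
1 200/73 40/41 -11120/2993 -7020/2993 3 1 E
2 100/81 20/9 -280/81 -230/81 2 1 N
3 200/289 40/29 -17360/8381 -14460/8381 2 0 W
4 1 10/13 -23/13 -33/26 3 0 S
final 3 1 E

n=0: pose=(3,0,S); sL=1, sR=10/13; mL=-23/13, mR=-33/26; mL+mR=-79/26 → advance -1; mR−mL=1/2 → turn +1·90°
n=1: pose=(3,1,E); sL=200/73, sR=40/41; mL=-11120/2993, mR=-7020/2993; mL+mR=-18140/2993 → advance -1; mR−mL=100/73 → turn +1·90°
n=2: pose=(2,1,N); sL=100/81, sR=20/9; mL=-280/81, mR=-230/81; mL+mR=-170/27 → advance -1; mR−mL=50/81 → turn +1·90°
n=3: pose=(2,0,W); sL=200/289, sR=40/29; mL=-17360/8381, mR=-14460/8381; mL+mR=-31820/8381 → advance -1; mR−mL=100/289 → turn +1·90°
n=4: pose=(3,0,S); sL=1, sR=10/13; mL=-23/13, mR=-33/26; mL+mR=-79/26 → advance -1; mR−mL=1/2 → turn +1·90°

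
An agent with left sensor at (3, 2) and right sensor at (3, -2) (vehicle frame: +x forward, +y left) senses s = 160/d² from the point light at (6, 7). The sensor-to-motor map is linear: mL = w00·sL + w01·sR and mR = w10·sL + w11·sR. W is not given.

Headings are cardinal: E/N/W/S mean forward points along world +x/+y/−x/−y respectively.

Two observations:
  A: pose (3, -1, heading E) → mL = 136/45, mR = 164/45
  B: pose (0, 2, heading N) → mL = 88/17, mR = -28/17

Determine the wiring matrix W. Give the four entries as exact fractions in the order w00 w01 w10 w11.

obs A: pose=(3,-1,E) → sL=40/9, sR=8/5, mL=136/45, mR=164/45
obs B: pose=(0,2,N) → sL=40/17, sR=8, mL=88/17, mR=-28/17
sensor matrix S = [[40/9, 8/5], [40/17, 8]]; det S = 4864/153
solve [mL_A; mL_B] = S·[w00; w01] and [mR_A; mR_B] = S·[w10; w11]:
  w00 = 1/2, w01 = 1/2, w10 = 1, w11 = -1/2

1/2 1/2 1 -1/2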